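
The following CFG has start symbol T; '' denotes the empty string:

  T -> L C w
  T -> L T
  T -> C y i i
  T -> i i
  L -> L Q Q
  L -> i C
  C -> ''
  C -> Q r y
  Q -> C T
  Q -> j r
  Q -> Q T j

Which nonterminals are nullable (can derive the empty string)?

{ C }

Directly nullable (have an ''-production): C.
No other nonterminal has a production whose RHS symbols are all nullable.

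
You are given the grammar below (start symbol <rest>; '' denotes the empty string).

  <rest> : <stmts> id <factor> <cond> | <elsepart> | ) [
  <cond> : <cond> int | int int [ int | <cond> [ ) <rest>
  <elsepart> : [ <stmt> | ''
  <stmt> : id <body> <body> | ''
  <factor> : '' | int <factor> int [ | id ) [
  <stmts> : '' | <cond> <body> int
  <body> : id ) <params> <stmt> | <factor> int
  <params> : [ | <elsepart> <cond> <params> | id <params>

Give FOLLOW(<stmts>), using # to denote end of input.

{ id }

In <rest> : <stmts> id <factor> <cond>: add FIRST(id <factor> <cond>) = { id }.
Union: FOLLOW(<stmts>) = { id }.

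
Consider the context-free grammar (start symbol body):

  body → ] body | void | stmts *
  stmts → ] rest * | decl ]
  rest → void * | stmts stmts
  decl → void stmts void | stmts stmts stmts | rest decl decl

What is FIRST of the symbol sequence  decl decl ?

Add FIRST(decl) = { ], void }; decl is not nullable, stop.

{ ], void }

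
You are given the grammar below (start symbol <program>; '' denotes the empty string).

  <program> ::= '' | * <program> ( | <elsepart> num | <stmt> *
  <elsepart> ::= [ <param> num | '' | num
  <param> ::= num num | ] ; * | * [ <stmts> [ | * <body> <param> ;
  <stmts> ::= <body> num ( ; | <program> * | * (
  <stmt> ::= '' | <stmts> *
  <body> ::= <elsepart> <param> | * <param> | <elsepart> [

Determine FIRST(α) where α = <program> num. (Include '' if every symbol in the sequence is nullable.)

Add FIRST(<program>)\{''} = { *, [, ], num }; <program> is nullable, continue.
num is a terminal; add {num} and stop.

{ *, [, ], num }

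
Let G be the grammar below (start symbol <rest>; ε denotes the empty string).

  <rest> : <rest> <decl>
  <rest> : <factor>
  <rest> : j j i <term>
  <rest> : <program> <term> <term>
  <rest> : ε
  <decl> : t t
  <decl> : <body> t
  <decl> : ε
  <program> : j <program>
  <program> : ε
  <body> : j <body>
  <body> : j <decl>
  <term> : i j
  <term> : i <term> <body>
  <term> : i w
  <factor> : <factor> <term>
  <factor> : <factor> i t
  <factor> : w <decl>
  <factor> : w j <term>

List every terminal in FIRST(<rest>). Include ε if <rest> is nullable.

{ i, j, t, w, ε }

From <rest> : <rest> <decl>: <rest>, <decl> nullable, take FIRST(<rest>) ∪ FIRST(<decl>) = { i, j, t, w }; also ε since the whole RHS is nullable.
From <rest> : <factor>: add FIRST(<factor>) = { w }.
<rest> : j j i <term> contributes {j}.
From <rest> : <program> <term> <term>: <program> nullable, take FIRST(<program>) ∪ FIRST(<term>) = { i, j }.
<rest> : ε contributes ε.
Union: FIRST(<rest>) = { i, j, t, w, ε }.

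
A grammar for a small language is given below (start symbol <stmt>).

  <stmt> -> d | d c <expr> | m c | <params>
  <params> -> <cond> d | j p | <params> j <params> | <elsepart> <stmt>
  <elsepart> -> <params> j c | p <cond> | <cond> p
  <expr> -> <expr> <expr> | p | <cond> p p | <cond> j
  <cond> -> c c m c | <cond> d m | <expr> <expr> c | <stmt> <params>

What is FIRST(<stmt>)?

{ c, d, j, m, p }

<stmt> -> d contributes {d}.
<stmt> -> d c <expr> contributes {d}.
<stmt> -> m c contributes {m}.
From <stmt> -> <params>: add FIRST(<params>) = { c, d, j, m, p }.
Union: FIRST(<stmt>) = { c, d, j, m, p }.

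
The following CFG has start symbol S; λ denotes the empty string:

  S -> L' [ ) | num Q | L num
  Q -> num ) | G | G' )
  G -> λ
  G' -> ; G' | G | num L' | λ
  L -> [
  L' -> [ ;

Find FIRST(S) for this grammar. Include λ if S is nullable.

From S -> L' [ ): add FIRST(L') = { [ }.
S -> num Q contributes {num}.
From S -> L num: add FIRST(L) = { [ }.
Union: FIRST(S) = { [, num }.

{ [, num }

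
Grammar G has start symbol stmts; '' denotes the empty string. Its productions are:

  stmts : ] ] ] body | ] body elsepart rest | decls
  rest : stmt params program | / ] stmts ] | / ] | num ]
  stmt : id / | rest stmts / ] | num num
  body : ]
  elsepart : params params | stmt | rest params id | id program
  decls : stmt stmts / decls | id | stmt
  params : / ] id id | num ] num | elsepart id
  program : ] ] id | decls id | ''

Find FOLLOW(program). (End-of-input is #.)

{ #, /, ], id, num }

In rest : stmt params program: program is at the end, add FOLLOW(rest) = { #, /, ], id, num }.
In elsepart : id program: program is at the end, add FOLLOW(elsepart) = { /, id, num }.
Union: FOLLOW(program) = { #, /, ], id, num }.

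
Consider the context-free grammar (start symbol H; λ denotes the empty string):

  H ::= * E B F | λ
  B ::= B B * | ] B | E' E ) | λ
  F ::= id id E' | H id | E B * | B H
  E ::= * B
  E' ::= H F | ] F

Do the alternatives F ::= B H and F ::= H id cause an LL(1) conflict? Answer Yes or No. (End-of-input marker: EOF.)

FIRST(B H) = { *, ], id, λ } and FIRST(H id) = { *, id }.
Both contain *, so the two alternatives are not disjoint — LL(1) conflict.

Yes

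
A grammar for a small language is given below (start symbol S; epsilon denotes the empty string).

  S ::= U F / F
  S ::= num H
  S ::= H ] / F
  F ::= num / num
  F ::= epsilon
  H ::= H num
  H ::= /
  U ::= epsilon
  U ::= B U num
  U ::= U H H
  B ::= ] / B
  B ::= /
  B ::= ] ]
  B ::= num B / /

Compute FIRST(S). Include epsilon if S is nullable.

From S ::= U F / F: U, F nullable, take FIRST(U) ∪ FIRST(F) ∪ {/} = { /, ], num }.
S ::= num H contributes {num}.
From S ::= H ] / F: add FIRST(H) = { / }.
Union: FIRST(S) = { /, ], num }.

{ /, ], num }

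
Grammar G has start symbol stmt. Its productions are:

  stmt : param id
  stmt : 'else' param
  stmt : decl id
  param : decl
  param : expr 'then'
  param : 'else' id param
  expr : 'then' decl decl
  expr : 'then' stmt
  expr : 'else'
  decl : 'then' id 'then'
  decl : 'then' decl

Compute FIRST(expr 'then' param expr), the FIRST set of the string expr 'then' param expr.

{ 'else', 'then' }

Add FIRST(expr) = { 'else', 'then' }; expr is not nullable, stop.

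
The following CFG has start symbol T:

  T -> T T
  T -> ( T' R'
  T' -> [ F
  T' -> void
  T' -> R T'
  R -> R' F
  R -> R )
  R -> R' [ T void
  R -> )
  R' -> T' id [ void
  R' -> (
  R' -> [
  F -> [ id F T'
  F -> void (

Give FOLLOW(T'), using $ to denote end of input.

In T -> ( T' R': add FIRST(R') = { (, ), [, void }.
In T' -> R T': T' is at the end, add FOLLOW(T') = { (, ), [, id, void }.
In R' -> T' id [ void: add FIRST(id [ void) = { id }.
In F -> [ id F T': T' is at the end, add FOLLOW(F) = { (, ), [, id, void }.
Union: FOLLOW(T') = { (, ), [, id, void }.

{ (, ), [, id, void }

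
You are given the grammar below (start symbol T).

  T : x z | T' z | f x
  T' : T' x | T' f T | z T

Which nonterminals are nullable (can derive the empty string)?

{ } (none)

No nonterminal has an empty production or an RHS whose symbols are all nullable.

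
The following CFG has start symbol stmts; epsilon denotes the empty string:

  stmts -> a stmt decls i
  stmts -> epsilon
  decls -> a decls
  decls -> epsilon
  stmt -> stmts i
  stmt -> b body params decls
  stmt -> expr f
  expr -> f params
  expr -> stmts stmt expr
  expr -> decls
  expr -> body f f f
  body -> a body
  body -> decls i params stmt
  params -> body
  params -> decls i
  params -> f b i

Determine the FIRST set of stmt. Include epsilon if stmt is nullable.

From stmt -> stmts i: stmts nullable, take FIRST(stmts) ∪ {i} = { a, i }.
stmt -> b body params decls contributes {b}.
From stmt -> expr f: expr nullable, take FIRST(expr) ∪ {f} = { a, b, f, i }.
Union: FIRST(stmt) = { a, b, f, i }.

{ a, b, f, i }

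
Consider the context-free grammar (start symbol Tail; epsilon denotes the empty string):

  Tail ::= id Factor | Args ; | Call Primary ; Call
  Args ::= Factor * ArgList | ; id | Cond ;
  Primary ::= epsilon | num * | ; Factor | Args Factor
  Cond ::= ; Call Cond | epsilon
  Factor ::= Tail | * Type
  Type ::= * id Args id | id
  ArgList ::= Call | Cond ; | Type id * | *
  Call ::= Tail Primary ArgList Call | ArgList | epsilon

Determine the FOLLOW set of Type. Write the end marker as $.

In Factor ::= * Type: Type is at the end, add FOLLOW(Factor) = { $, *, ;, id, num }.
In ArgList ::= Type id *: add FIRST(id *) = { id }.
Union: FOLLOW(Type) = { $, *, ;, id, num }.

{ $, *, ;, id, num }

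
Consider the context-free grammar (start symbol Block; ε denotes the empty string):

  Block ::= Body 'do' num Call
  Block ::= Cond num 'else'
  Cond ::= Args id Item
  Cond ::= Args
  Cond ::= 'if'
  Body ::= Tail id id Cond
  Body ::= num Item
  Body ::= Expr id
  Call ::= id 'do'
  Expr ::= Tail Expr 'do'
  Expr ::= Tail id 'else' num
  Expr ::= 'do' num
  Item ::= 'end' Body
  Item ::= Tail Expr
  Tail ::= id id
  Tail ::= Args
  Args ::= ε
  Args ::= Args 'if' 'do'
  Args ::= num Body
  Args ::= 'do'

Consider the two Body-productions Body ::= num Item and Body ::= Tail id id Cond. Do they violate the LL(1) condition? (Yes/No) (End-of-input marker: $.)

FIRST(num Item) = { num } and FIRST(Tail id id Cond) = { 'do', 'if', id, num }.
Both contain num, so the two alternatives are not disjoint — LL(1) conflict.

Yes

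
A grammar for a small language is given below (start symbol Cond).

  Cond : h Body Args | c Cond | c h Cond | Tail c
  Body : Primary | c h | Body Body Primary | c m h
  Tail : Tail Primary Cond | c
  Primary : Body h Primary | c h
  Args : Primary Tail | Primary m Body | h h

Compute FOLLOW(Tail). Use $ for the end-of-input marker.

{ $, c }

In Cond : Tail c: add FIRST(c) = { c }.
In Tail : Tail Primary Cond: add FIRST(Primary Cond) = { c }.
In Args : Primary Tail: Tail is at the end, add FOLLOW(Args) = { $, c }.
Union: FOLLOW(Tail) = { $, c }.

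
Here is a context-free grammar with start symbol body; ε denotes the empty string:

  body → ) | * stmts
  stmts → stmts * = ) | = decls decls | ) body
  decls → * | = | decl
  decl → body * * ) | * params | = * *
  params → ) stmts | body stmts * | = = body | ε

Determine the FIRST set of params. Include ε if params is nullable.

{ ), *, =, ε }

params → ) stmts contributes {)}.
From params → body stmts *: add FIRST(body) = { ), * }.
params → = = body contributes {=}.
params → ε contributes ε.
Union: FIRST(params) = { ), *, =, ε }.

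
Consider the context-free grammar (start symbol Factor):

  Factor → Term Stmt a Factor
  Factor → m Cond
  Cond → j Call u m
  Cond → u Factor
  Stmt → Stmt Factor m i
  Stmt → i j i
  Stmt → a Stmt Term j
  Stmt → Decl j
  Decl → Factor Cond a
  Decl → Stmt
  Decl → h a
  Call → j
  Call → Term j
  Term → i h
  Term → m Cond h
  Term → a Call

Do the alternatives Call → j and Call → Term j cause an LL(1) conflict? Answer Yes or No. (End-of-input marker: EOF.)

No

FIRST(j) = { j } and FIRST(Term j) = { a, i, m }.
The FIRST sets are disjoint and neither alternative is nullable — no conflict.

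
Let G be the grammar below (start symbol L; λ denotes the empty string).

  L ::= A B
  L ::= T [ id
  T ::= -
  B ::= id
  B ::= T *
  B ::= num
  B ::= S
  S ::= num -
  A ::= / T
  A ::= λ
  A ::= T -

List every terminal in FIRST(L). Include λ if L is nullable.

From L ::= A B: A nullable, take FIRST(A) ∪ FIRST(B) = { -, /, id, num }.
From L ::= T [ id: add FIRST(T) = { - }.
Union: FIRST(L) = { -, /, id, num }.

{ -, /, id, num }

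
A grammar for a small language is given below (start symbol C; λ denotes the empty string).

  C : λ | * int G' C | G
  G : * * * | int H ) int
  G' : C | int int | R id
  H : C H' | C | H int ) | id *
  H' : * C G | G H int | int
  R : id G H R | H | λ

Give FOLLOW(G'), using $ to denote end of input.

{ $, ), *, id, int }

In C : * int G' C: add FIRST(C)\{λ} = { *, int }.
  Since C is nullable, also add FOLLOW(C) = { $, ), *, id, int }.
Union: FOLLOW(G') = { $, ), *, id, int }.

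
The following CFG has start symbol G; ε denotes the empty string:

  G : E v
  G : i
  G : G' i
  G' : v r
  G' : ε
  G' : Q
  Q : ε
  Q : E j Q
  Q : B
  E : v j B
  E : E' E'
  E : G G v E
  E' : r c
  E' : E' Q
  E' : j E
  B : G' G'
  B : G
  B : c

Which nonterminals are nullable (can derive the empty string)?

{ B, G', Q }

Directly nullable (have an ε-production): G', Q.
B : G' G' with every symbol nullable, so B is nullable.
No other nonterminal has a production whose RHS symbols are all nullable.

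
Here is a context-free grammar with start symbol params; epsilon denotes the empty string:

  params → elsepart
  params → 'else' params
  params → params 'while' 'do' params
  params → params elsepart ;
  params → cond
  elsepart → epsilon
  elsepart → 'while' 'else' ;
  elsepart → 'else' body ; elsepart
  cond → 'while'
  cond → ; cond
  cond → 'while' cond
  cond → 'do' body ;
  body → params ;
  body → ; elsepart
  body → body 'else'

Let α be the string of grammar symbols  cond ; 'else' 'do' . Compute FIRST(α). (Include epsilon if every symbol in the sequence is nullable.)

Add FIRST(cond) = { 'do', 'while', ; }; cond is not nullable, stop.

{ 'do', 'while', ; }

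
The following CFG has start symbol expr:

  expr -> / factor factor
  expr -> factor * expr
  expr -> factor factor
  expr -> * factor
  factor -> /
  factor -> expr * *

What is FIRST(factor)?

factor -> / contributes {/}.
From factor -> expr * *: add FIRST(expr) = { *, / }.
Union: FIRST(factor) = { *, / }.

{ *, / }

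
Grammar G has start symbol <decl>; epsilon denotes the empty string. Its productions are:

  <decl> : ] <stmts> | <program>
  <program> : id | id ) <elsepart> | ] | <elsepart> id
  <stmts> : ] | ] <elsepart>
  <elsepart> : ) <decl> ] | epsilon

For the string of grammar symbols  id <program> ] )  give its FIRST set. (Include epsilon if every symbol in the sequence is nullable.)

id is a terminal; add {id} and stop.

{ id }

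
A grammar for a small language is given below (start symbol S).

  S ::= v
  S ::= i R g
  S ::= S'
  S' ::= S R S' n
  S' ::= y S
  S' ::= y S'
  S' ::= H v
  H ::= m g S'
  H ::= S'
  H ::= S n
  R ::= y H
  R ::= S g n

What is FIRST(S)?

{ i, m, v, y }

S ::= v contributes {v}.
S ::= i R g contributes {i}.
From S ::= S': add FIRST(S') = { i, m, v, y }.
Union: FIRST(S) = { i, m, v, y }.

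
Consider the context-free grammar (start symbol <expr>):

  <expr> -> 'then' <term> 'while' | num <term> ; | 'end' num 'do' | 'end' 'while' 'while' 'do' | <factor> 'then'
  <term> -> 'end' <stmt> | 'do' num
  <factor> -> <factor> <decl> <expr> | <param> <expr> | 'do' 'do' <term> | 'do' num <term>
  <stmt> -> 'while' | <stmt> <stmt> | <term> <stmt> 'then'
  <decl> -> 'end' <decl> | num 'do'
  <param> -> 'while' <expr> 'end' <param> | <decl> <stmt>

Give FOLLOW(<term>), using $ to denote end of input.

In <expr> -> 'then' <term> 'while': add FIRST('while') = { 'while' }.
In <expr> -> num <term> ;: add FIRST(;) = { ; }.
In <factor> -> 'do' 'do' <term>: <term> is at the end, add FOLLOW(<factor>) = { 'end', 'then', num }.
In <factor> -> 'do' num <term>: <term> is at the end, add FOLLOW(<factor>) = { 'end', 'then', num }.
In <stmt> -> <term> <stmt> 'then': add FIRST(<stmt> 'then') = { 'do', 'end', 'while' }.
Union: FOLLOW(<term>) = { 'do', 'end', 'then', 'while', ;, num }.

{ 'do', 'end', 'then', 'while', ;, num }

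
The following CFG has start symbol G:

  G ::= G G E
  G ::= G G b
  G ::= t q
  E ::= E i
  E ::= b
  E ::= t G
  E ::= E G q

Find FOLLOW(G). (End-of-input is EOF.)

{ EOF, b, i, q, t }

G is the start symbol, so EOF ∈ FOLLOW(G).
In G ::= G G E: add FIRST(G E) = { t }.
In G ::= G G E: add FIRST(E) = { b, t }.
In G ::= G G b: add FIRST(G b) = { t }.
In G ::= G G b: add FIRST(b) = { b }.
In E ::= t G: G is at the end, add FOLLOW(E) = { EOF, b, i, q, t }.
In E ::= E G q: add FIRST(q) = { q }.
Union: FOLLOW(G) = { EOF, b, i, q, t }.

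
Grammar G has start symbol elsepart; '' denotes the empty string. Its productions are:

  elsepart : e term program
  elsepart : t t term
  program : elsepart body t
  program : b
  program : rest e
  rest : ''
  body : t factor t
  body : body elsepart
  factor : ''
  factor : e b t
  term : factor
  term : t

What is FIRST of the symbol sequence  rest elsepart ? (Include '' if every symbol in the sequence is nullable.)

{ e, t }

Add FIRST(rest)\{''} = {  }; rest is nullable, continue.
Add FIRST(elsepart) = { e, t }; elsepart is not nullable, stop.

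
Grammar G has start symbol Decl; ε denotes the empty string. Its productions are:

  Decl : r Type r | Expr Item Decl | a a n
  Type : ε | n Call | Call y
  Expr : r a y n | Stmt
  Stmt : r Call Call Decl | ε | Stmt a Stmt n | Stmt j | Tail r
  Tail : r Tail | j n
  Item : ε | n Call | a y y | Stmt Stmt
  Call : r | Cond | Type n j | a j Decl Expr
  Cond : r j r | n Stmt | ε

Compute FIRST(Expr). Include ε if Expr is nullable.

{ a, j, r, ε }

Expr : r a y n contributes {r}.
From Expr : Stmt: add FIRST(Stmt) = { a, j, r, ε } (including ε since Stmt is nullable).
Union: FIRST(Expr) = { a, j, r, ε }.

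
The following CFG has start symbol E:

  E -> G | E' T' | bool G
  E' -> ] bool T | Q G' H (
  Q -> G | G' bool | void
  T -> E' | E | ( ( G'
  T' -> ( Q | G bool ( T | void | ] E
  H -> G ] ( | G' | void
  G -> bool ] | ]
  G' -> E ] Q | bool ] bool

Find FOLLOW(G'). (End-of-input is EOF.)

{ EOF, (, ], bool, void }

In E' -> Q G' H (: add FIRST(H () = { ], bool, void }.
In Q -> G' bool: add FIRST(bool) = { bool }.
In T -> ( ( G': G' is at the end, add FOLLOW(T) = { EOF, (, ], bool, void }.
In H -> G': G' is at the end, add FOLLOW(H) = { ( }.
Union: FOLLOW(G') = { EOF, (, ], bool, void }.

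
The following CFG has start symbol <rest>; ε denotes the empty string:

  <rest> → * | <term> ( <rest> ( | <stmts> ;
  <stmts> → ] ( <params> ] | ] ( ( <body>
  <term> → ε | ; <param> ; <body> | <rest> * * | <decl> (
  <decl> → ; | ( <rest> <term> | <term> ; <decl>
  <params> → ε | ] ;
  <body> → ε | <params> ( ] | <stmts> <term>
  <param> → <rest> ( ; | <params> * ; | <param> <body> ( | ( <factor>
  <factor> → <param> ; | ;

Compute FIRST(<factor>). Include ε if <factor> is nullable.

{ (, *, ;, ] }

From <factor> → <param> ;: add FIRST(<param>) = { (, *, ;, ] }.
<factor> → ; contributes {;}.
Union: FIRST(<factor>) = { (, *, ;, ] }.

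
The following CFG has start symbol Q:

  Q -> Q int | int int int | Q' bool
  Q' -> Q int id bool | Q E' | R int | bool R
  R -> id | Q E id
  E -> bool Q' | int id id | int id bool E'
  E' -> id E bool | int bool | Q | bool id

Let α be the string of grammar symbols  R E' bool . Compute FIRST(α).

{ bool, id, int }

Add FIRST(R) = { bool, id, int }; R is not nullable, stop.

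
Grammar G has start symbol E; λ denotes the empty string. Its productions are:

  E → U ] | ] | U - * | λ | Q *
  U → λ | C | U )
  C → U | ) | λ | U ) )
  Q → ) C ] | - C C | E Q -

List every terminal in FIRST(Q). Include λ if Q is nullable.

{ ), -, ] }

Q → ) C ] contributes {)}.
Q → - C C contributes {-}.
From Q → E Q -: E nullable, take FIRST(E) ∪ FIRST(Q) = { ), -, ] }.
Union: FIRST(Q) = { ), -, ] }.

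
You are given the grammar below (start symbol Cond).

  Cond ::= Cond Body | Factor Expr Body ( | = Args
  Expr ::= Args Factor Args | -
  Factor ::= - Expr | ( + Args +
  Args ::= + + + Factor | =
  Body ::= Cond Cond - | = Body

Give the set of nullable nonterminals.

{ } (none)

No nonterminal has an empty production or an RHS whose symbols are all nullable.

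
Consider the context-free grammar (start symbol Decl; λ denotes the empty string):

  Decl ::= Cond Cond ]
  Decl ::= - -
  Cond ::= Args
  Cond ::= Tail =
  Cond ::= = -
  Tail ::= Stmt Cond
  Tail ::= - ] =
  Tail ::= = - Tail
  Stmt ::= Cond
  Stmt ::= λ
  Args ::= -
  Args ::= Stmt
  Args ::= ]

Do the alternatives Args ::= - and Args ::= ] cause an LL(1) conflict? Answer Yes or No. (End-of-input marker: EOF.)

No

FIRST(-) = { - } and FIRST(]) = { ] }.
The FIRST sets are disjoint and neither alternative is nullable — no conflict.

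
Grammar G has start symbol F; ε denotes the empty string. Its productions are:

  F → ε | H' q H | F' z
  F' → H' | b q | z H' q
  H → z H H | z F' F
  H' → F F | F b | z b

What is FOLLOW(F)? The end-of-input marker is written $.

F is the start symbol, so $ ∈ FOLLOW(F).
In H → z F' F: F is at the end, add FOLLOW(H) = { $, b, q, z }.
In H' → F F: add FIRST(F)\{ε} = { b, q, z }.
  Since F is nullable, also add FOLLOW(H') = { $, b, q, z }.
In H' → F F: F is at the end, add FOLLOW(H') = { $, b, q, z }.
In H' → F b: add FIRST(b) = { b }.
Union: FOLLOW(F) = { $, b, q, z }.

{ $, b, q, z }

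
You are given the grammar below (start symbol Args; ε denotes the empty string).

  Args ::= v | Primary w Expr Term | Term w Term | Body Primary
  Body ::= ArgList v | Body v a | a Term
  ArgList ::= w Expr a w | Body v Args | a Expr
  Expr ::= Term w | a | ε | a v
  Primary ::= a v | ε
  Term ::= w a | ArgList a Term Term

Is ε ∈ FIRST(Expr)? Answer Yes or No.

Yes

Expr has an ε-production, so Expr ⇒ ε.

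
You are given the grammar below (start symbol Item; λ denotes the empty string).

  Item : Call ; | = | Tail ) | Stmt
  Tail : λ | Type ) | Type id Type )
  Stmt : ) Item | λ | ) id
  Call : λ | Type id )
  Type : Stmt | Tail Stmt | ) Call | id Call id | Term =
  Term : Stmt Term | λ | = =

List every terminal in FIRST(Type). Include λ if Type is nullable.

From Type : Stmt: add FIRST(Stmt) = { ), λ } (including λ since Stmt is nullable).
From Type : Tail Stmt: Tail, Stmt nullable, take FIRST(Tail) ∪ FIRST(Stmt) = { ), =, id }; also λ since the whole RHS is nullable.
Type : ) Call contributes {)}.
Type : id Call id contributes {id}.
From Type : Term =: Term nullable, take FIRST(Term) ∪ {=} = { ), = }.
Union: FIRST(Type) = { ), =, id, λ }.

{ ), =, id, λ }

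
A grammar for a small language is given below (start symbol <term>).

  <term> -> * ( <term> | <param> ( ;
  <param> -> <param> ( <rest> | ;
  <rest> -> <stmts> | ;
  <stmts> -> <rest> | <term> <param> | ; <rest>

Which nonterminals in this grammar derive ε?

{ } (none)

No nonterminal has an empty production or an RHS whose symbols are all nullable.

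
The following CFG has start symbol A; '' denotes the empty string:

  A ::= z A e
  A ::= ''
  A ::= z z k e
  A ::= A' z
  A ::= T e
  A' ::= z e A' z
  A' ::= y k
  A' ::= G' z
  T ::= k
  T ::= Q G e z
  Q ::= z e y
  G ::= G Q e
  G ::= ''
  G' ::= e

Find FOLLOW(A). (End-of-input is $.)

A is the start symbol, so $ ∈ FOLLOW(A).
In A ::= z A e: add FIRST(e) = { e }.
Union: FOLLOW(A) = { $, e }.

{ $, e }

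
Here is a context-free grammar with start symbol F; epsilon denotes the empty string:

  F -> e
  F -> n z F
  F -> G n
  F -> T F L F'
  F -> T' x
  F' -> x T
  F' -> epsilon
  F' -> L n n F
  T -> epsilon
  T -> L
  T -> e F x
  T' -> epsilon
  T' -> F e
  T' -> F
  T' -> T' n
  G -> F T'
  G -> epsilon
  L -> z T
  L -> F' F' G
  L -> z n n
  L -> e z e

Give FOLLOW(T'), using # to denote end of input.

{ #, e, n, x, z }

In F -> T' x: add FIRST(x) = { x }.
In T' -> T' n: add FIRST(n) = { n }.
In G -> F T': T' is at the end, add FOLLOW(G) = { #, e, n, x, z }.
Union: FOLLOW(T') = { #, e, n, x, z }.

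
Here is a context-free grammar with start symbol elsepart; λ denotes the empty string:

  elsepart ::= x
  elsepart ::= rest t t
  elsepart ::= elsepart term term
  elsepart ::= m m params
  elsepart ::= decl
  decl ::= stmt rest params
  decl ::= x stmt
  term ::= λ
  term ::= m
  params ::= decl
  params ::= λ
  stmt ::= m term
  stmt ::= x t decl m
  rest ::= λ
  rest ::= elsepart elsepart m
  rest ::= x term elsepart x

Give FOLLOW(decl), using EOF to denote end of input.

In elsepart ::= decl: decl is at the end, add FOLLOW(elsepart) = { EOF, m, t, x }.
In params ::= decl: decl is at the end, add FOLLOW(params) = { EOF, m, t, x }.
In stmt ::= x t decl m: add FIRST(m) = { m }.
Union: FOLLOW(decl) = { EOF, m, t, x }.

{ EOF, m, t, x }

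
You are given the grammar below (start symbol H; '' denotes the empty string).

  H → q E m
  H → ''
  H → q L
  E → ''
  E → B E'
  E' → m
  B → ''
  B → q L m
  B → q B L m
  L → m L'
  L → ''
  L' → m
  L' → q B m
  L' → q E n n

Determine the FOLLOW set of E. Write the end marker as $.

{ m, n }

In H → q E m: add FIRST(m) = { m }.
In L' → q E n n: add FIRST(n n) = { n }.
Union: FOLLOW(E) = { m, n }.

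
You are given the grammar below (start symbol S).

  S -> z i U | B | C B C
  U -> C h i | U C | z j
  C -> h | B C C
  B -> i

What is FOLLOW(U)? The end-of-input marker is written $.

In S -> z i U: U is at the end, add FOLLOW(S) = { $ }.
In U -> U C: add FIRST(C) = { h, i }.
Union: FOLLOW(U) = { $, h, i }.

{ $, h, i }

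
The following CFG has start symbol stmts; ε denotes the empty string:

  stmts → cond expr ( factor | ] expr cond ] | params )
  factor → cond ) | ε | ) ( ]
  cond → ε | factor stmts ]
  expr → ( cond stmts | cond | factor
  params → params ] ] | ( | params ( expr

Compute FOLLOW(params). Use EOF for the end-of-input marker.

{ (, ), ] }

In stmts → params ): add FIRST()) = { ) }.
In params → params ] ]: add FIRST(] ]) = { ] }.
In params → params ( expr: add FIRST(( expr) = { ( }.
Union: FOLLOW(params) = { (, ), ] }.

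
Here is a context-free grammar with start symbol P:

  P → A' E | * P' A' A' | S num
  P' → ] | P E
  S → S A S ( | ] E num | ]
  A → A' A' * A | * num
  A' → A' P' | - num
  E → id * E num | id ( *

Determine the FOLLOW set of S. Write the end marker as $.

{ (, *, -, num }

In P → S num: add FIRST(num) = { num }.
In S → S A S (: add FIRST(A S () = { *, - }.
In S → S A S (: add FIRST(() = { ( }.
Union: FOLLOW(S) = { (, *, -, num }.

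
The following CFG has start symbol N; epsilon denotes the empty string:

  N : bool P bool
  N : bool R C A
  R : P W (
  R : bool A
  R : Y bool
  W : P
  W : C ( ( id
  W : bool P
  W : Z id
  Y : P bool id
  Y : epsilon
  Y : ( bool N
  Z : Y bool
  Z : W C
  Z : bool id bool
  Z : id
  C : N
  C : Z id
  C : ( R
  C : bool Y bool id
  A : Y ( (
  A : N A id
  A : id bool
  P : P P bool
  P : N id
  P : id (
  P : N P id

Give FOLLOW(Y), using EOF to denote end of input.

{ (, bool }

In R : Y bool: add FIRST(bool) = { bool }.
In Z : Y bool: add FIRST(bool) = { bool }.
In C : bool Y bool id: add FIRST(bool id) = { bool }.
In A : Y ( (: add FIRST(( () = { ( }.
Union: FOLLOW(Y) = { (, bool }.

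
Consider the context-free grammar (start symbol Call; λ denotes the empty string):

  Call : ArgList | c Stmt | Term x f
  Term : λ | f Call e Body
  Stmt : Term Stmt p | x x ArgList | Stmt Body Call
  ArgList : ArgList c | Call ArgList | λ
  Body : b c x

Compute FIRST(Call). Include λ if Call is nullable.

From Call : ArgList: add FIRST(ArgList) = { c, f, x, λ } (including λ since ArgList is nullable).
Call : c Stmt contributes {c}.
From Call : Term x f: Term nullable, take FIRST(Term) ∪ {x} = { f, x }.
Union: FIRST(Call) = { c, f, x, λ }.

{ c, f, x, λ }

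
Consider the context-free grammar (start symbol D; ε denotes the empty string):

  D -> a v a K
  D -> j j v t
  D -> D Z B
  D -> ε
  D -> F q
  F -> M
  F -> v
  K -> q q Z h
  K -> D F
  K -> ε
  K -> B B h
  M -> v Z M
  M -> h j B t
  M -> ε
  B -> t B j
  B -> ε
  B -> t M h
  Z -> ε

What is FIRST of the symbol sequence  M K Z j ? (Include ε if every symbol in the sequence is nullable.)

{ a, h, j, q, t, v }

Add FIRST(M)\{ε} = { h, v }; M is nullable, continue.
Add FIRST(K)\{ε} = { a, h, j, q, t, v }; K is nullable, continue.
Add FIRST(Z)\{ε} = {  }; Z is nullable, continue.
j is a terminal; add {j} and stop.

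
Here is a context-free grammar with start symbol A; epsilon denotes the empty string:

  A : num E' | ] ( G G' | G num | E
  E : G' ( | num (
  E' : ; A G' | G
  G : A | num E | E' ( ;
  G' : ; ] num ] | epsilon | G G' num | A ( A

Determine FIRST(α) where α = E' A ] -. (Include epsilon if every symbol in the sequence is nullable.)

{ (, ;, ], num }

Add FIRST(E') = { (, ;, ], num }; E' is not nullable, stop.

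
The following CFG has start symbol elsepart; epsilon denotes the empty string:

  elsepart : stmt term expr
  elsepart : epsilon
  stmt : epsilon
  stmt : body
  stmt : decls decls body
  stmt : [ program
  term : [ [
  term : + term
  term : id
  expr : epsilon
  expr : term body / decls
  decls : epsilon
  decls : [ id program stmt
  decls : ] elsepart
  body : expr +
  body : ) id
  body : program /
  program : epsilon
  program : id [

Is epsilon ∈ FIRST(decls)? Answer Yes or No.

Yes

decls has an epsilon-production, so decls ⇒ epsilon.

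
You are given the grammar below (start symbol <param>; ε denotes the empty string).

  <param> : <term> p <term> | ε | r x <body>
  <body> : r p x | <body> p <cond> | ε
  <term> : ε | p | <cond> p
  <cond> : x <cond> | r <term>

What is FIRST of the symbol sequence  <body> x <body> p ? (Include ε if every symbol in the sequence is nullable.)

Add FIRST(<body>)\{ε} = { p, r }; <body> is nullable, continue.
x is a terminal; add {x} and stop.

{ p, r, x }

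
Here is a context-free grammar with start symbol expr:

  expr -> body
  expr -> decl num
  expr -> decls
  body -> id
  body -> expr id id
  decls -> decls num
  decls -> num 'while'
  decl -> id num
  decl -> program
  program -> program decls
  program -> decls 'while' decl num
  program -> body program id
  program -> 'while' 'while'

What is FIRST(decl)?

{ 'while', id, num }

decl -> id num contributes {id}.
From decl -> program: add FIRST(program) = { 'while', id, num }.
Union: FIRST(decl) = { 'while', id, num }.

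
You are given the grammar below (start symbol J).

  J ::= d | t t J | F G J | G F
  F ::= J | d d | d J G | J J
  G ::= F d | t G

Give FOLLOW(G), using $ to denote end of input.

In J ::= F G J: add FIRST(J) = { d, t }.
In J ::= G F: add FIRST(F) = { d, t }.
In F ::= d J G: G is at the end, add FOLLOW(F) = { $, d, t }.
In G ::= t G: G is at the end, add FOLLOW(G) = { $, d, t }.
Union: FOLLOW(G) = { $, d, t }.

{ $, d, t }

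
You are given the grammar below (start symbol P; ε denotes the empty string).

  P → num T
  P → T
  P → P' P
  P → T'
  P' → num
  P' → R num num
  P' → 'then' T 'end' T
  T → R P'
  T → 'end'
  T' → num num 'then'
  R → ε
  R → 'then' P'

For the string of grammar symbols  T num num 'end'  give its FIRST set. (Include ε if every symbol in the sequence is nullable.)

Add FIRST(T) = { 'end', 'then', num }; T is not nullable, stop.

{ 'end', 'then', num }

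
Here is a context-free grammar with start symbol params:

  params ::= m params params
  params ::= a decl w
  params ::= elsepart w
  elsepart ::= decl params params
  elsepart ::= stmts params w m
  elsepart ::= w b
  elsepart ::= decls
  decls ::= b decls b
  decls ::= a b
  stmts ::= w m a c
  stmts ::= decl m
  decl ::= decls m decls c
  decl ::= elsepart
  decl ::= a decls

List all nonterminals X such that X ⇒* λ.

No nonterminal has an empty production or an RHS whose symbols are all nullable.

{ } (none)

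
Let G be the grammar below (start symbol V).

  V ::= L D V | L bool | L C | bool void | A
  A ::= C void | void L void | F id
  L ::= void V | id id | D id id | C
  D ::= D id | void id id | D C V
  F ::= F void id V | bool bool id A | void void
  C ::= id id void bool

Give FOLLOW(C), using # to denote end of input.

In V ::= L C: C is at the end, add FOLLOW(V) = { #, bool, id, void }.
In A ::= C void: add FIRST(void) = { void }.
In L ::= C: C is at the end, add FOLLOW(L) = { bool, id, void }.
In D ::= D C V: add FIRST(V) = { bool, id, void }.
Union: FOLLOW(C) = { #, bool, id, void }.

{ #, bool, id, void }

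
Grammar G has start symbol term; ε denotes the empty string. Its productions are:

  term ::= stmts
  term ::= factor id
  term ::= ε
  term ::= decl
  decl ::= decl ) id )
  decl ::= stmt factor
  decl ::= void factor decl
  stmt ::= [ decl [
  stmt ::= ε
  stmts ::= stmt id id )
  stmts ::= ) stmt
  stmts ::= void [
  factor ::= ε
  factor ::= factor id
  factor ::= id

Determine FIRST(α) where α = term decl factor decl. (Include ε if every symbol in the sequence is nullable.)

{ ), [, id, void, ε }

Add FIRST(term)\{ε} = { ), [, id, void }; term is nullable, continue.
Add FIRST(decl)\{ε} = { ), [, id, void }; decl is nullable, continue.
Add FIRST(factor)\{ε} = { id }; factor is nullable, continue.
Add FIRST(decl)\{ε} = { ), [, id, void }; decl is nullable, continue.
Every symbol is nullable, so include ε.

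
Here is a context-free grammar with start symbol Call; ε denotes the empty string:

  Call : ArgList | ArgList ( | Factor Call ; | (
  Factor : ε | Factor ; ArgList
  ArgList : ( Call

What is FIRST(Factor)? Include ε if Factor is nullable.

Factor : ε contributes ε.
From Factor : Factor ; ArgList: Factor nullable, take FIRST(Factor) ∪ {;} = { ; }.
Union: FIRST(Factor) = { ;, ε }.

{ ;, ε }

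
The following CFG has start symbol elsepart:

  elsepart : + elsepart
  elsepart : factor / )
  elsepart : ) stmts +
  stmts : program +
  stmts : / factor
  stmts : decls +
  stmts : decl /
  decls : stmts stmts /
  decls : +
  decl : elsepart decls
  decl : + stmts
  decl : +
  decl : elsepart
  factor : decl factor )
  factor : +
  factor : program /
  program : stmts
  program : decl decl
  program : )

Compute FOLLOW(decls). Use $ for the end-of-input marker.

In stmts : decls +: add FIRST(+) = { + }.
In decl : elsepart decls: decls is at the end, add FOLLOW(decl) = { ), +, / }.
Union: FOLLOW(decls) = { ), +, / }.

{ ), +, / }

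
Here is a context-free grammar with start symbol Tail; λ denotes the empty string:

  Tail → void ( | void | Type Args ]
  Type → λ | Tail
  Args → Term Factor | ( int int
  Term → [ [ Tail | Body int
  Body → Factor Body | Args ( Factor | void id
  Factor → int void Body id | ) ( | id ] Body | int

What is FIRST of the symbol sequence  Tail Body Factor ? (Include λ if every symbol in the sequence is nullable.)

Add FIRST(Tail) = { (, ), [, id, int, void }; Tail is not nullable, stop.

{ (, ), [, id, int, void }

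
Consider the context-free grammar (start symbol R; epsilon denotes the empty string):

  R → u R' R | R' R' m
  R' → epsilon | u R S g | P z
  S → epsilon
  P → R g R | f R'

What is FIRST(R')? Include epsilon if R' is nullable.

R' → epsilon contributes epsilon.
R' → u R S g contributes {u}.
From R' → P z: add FIRST(P) = { f, m, u }.
Union: FIRST(R') = { f, m, u, epsilon }.

{ f, m, u, epsilon }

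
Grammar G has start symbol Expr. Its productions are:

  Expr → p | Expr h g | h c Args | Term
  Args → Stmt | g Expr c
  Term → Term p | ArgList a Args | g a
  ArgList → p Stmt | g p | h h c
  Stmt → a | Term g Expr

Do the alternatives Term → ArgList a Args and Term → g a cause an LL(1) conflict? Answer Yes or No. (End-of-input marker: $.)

Yes

FIRST(ArgList a Args) = { g, h, p } and FIRST(g a) = { g }.
Both contain g, so the two alternatives are not disjoint — LL(1) conflict.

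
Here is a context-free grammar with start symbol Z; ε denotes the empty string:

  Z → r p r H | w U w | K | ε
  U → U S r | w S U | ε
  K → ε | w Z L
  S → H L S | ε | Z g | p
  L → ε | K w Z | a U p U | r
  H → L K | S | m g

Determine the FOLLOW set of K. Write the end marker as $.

In Z → K: K is at the end, add FOLLOW(Z) = { $, a, g, m, p, r, w }.
In L → K w Z: add FIRST(w Z) = { w }.
In H → L K: K is at the end, add FOLLOW(H) = { $, a, g, m, p, r, w }.
Union: FOLLOW(K) = { $, a, g, m, p, r, w }.

{ $, a, g, m, p, r, w }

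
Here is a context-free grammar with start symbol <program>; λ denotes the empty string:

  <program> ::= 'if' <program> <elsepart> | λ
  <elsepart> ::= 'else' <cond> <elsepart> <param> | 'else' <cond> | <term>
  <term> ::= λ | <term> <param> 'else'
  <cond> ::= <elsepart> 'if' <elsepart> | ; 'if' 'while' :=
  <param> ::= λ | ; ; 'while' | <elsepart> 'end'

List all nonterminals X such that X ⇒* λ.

{ <elsepart>, <param>, <program>, <term> }

Directly nullable (have an λ-production): <program>, <term>, <param>.
<elsepart> ::= <term> with every symbol nullable, so <elsepart> is nullable.
No other nonterminal has a production whose RHS symbols are all nullable.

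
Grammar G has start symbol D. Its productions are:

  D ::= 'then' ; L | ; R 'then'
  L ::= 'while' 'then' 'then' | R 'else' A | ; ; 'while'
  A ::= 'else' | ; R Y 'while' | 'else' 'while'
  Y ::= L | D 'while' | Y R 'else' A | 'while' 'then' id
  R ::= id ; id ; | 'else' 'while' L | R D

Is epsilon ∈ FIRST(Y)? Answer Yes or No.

No nonterminal in this grammar is nullable.
No production of Y has an RHS whose symbols are all nullable, so Y is not nullable.

No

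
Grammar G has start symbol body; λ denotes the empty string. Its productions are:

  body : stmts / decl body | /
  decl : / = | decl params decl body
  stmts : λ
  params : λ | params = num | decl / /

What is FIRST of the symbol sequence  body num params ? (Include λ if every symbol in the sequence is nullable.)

Add FIRST(body) = { / }; body is not nullable, stop.

{ / }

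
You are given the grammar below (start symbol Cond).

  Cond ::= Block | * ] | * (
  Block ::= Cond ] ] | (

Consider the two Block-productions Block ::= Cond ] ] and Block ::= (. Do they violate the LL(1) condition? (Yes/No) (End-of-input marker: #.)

FIRST(Cond ] ]) = { (, * } and FIRST(() = { ( }.
Both contain (, so the two alternatives are not disjoint — LL(1) conflict.

Yes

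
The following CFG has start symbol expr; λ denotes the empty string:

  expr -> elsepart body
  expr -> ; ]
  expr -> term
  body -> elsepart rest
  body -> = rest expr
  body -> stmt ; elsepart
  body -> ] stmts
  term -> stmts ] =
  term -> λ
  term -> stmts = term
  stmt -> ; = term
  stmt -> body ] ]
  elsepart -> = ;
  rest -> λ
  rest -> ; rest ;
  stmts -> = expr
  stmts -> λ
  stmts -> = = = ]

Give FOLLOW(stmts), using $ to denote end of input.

{ $, =, ] }

In body -> ] stmts: stmts is at the end, add FOLLOW(body) = { $, =, ] }.
In term -> stmts ] =: add FIRST(] =) = { ] }.
In term -> stmts = term: add FIRST(= term) = { = }.
Union: FOLLOW(stmts) = { $, =, ] }.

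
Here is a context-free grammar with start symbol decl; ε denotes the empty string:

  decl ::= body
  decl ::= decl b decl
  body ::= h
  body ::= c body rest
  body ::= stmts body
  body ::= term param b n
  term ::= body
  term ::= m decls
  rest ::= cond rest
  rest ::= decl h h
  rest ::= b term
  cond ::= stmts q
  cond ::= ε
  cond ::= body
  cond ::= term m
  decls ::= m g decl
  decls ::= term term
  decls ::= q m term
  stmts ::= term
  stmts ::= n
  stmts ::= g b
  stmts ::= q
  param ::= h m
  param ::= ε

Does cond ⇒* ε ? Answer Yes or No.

cond has an ε-production, so cond ⇒ ε.

Yes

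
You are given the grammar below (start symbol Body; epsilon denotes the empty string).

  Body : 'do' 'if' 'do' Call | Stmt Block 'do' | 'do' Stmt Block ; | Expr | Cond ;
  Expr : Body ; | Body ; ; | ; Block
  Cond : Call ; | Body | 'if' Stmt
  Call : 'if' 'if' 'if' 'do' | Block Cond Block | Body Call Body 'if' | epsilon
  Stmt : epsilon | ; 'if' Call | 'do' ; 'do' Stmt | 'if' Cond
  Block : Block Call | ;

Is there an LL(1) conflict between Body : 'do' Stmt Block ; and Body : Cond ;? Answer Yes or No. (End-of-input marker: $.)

FIRST('do' Stmt Block ;) = { 'do' } and FIRST(Cond ;) = { 'do', 'if', ; }.
Both contain 'do', so the two alternatives are not disjoint — LL(1) conflict.

Yes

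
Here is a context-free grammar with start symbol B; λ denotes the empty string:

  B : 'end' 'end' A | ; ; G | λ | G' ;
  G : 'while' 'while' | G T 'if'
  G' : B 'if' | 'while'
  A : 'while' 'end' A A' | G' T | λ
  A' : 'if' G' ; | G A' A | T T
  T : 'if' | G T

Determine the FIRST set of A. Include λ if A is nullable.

{ 'end', 'if', 'while', ;, λ }

A : 'while' 'end' A A' contributes {'while'}.
From A : G' T: add FIRST(G') = { 'end', 'if', 'while', ; }.
A : λ contributes λ.
Union: FIRST(A) = { 'end', 'if', 'while', ;, λ }.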